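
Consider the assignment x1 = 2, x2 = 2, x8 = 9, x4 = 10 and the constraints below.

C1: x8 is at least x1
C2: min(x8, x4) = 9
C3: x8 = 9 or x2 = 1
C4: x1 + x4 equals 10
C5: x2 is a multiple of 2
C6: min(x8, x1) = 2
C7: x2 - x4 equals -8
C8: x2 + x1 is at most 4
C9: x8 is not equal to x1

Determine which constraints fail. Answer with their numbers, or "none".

C1: x8 = 9, x1 = 2; 9 ≥ 2  holds
C2: min(9, 10) = 9  holds
C3: x8 = 9 = 9 (first disjunct)  holds
C4: x1 + x4 = 2 + 10 = 12, not 10  fails
C5: 2 / 2 = 1, so 2 divides 2  holds
C6: min(9, 2) = 2  holds
C7: x2 - x4 = 2 - 10 = -8  holds
C8: x2 + x1 = 2 + 2 = 4; 4 ≤ 4  holds
C9: x8 = 9, x1 = 2; distinct  holds

Violated: 4.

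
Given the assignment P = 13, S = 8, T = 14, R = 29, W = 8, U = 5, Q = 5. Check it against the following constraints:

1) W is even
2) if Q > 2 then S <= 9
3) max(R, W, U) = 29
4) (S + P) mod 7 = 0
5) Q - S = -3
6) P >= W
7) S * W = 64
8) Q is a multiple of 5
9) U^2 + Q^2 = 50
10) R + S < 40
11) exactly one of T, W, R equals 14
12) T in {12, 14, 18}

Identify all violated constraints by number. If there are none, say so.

1) W = 8 is even — OK.
2) Q = 5 > 2, so we need S ≤ 9; S = 8 ≤ 9 — OK.
3) max(29, 8, 5) = 29 — OK.
4) S + P = 21; 21 mod 7 = 0 — OK.
5) Q - S = 5 - 8 = -3 — OK.
6) P = 13, W = 8; 13 ≥ 8 — OK.
7) S * W = 8 * 8 = 64 — OK.
8) 5 / 5 = 1, so 5 divides 5 — OK.
9) U^2 + Q^2 = 5^2 + 5^2 = 25 + 25 = 50 — OK.
10) R + S = 29 + 8 = 37; 37 < 40 — OK.
11) T=14, W=8, R=29; 1 of them equals 14 — OK.
12) T = 14 is in {12, 14, 18} — OK.

No violations.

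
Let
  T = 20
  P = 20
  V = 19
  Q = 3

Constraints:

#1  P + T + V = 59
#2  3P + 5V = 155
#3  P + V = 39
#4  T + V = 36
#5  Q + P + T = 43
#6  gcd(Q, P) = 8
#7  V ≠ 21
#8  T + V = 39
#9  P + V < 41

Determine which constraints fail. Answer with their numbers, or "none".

#1 P + T + V = 20 + 20 + 19 = 59 — holds.
#2 3P + 5V = 3(20) + 5(19) = 155 — holds.
#3 P + V = 20 + 19 = 39 — holds.
#4 T + V = 20 + 19 = 39, not 36 — fails.
#5 Q + P + T = 3 + 20 + 20 = 43 — holds.
#6 gcd(3, 20) = 1, not 8 — fails.
#7 V = 19, and 19 ≠ 21 — holds.
#8 T + V = 20 + 19 = 39 — holds.
#9 P + V = 20 + 19 = 39; 39 < 41 — holds.

Constraints 4 and 6 do not hold.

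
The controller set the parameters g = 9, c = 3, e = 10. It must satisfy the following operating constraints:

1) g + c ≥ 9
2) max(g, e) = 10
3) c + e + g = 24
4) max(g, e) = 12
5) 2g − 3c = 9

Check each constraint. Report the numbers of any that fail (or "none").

Constraints 3 and 4 do not hold.

1) g + c = 9 + 3 = 12; 12 ≥ 9 — holds.
2) max(9, 10) = 10 — holds.
3) c + e + g = 3 + 10 + 9 = 22, not 24 — fails.
4) max(9, 10) = 10, not 12 — fails.
5) 2g − 3c = 2(9) − 3(3) = 9 — holds.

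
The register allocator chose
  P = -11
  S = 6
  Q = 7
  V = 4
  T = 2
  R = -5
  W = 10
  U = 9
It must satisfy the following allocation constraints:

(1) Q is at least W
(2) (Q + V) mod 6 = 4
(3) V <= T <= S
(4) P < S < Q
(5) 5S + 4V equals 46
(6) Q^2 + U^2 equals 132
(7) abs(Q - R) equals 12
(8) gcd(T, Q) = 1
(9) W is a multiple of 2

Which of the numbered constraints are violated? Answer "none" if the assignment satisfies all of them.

(1) Q = 7, W = 10; 7 < 10 (want ≥) — violated.
(2) Q + V = 11; 11 mod 6 = 5, not 4 — violated.
(3) values 4, 2, 6; V = 4 is not <= T = 2 — violated.
(4) values -11 < 6 < 7 — OK.
(5) 5S + 4V = 5(6) + 4(4) = 46 — OK.
(6) Q^2 + U^2 = 7^2 + 9^2 = 49 + 81 = 130, not 132 — violated.
(7) abs(7 - (-5)) = 12 — OK.
(8) gcd(2, 7) = 1 — OK.
(9) 10 / 2 = 5, so 2 divides 10 — OK.

Constraints 1, 2, 3, and 6 are violated.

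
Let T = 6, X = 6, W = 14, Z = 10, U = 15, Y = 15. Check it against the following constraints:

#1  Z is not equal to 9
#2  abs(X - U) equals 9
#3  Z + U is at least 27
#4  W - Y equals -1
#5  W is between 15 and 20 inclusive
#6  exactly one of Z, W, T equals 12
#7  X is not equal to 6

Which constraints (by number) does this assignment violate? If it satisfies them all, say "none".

#1 Z = 10, and 10 ≠ 9  holds
#2 abs(6 - 15) = 9  holds
#3 Z + U = 10 + 15 = 25; 25 < 27, bound 27 not met  fails
#4 W - Y = 14 - 15 = -1  holds
#5 W = 14 is outside [15, 20]  fails
#6 Z=10, W=14, T=6; 0 of them equal 12, not exactly one  fails
#7 X = 6, but 6 is required to differ  fails

Constraints 3, 5, 6, and 7 do not hold.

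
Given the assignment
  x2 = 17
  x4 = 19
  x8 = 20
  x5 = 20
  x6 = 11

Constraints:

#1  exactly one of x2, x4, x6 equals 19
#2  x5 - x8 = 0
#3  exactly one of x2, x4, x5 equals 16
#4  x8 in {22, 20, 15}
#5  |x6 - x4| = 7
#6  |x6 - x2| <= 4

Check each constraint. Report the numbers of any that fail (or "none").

Violated: 3, 5, and 6.

#1 x2=17, x4=19, x6=11; 1 of them equals 19  ✔
#2 x5 - x8 = 20 - 20 = 0  ✔
#3 x2=17, x4=19, x5=20; 0 of them equal 16, not exactly one  ✘
#4 x8 = 20 is in {22, 20, 15}  ✔
#5 |11 - 19| = 8, not 7  ✘
#6 |11 - 17| = 6; 6 > 4, exceeds bound 4  ✘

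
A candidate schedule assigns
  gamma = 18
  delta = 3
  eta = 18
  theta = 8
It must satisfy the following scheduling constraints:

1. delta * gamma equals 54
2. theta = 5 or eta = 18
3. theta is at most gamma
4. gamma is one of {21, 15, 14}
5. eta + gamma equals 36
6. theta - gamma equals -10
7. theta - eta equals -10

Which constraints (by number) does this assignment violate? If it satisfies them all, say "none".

The assignment fails constraint 4.

1. delta * gamma = 3 * 18 = 54 — satisfied.
2. theta = 8 ≠ 5, but eta = 18 = 18 (second disjunct) — satisfied.
3. theta = 8, gamma = 18; 8 ≤ 18 — satisfied.
4. gamma = 18 is not in {21, 15, 14} — violated.
5. eta + gamma = 18 + 18 = 36 — satisfied.
6. theta - gamma = 8 - 18 = -10 — satisfied.
7. theta - eta = 8 - 18 = -10 — satisfied.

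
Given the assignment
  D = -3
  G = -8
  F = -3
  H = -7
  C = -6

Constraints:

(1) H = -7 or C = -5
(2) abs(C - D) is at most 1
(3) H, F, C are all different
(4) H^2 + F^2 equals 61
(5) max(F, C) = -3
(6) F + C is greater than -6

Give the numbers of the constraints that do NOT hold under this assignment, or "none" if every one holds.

No — constraints 2, 4, 6 are not satisfied.

(1) H = -7 = -7 (first disjunct)  ✓
(2) abs(-6 - (-3)) = 3; 3 > 1, exceeds bound 1  ✗
(3) values -7, -3, -6 are pairwise distinct  ✓
(4) H^2 + F^2 = (-7)^2 + (-3)^2 = 49 + 9 = 58, not 61  ✗
(5) max(-3, -6) = -3  ✓
(6) F + C = -3 + (-6) = -9; -9 ≤ -6, bound -6 not met  ✗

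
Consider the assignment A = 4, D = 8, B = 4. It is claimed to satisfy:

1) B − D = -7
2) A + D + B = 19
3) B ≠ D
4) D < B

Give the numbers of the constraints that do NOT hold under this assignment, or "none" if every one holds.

The assignment fails constraints 1, 2, and 4.

1) B − D = 4 − 8 = -4, not -7  fails
2) A + D + B = 4 + 8 + 4 = 16, not 19  fails
3) B = 4, D = 8; distinct  holds
4) D = 8, B = 4; 8 ≥ 4 (want <)  fails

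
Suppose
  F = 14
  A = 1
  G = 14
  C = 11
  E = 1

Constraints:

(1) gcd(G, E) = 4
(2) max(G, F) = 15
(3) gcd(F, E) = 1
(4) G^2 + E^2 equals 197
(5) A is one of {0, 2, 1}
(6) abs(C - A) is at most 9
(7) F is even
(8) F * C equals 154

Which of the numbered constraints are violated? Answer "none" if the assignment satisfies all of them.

The assignment fails constraints 1, 2, 6.

(1) gcd(14, 1) = 1, not 4  fails
(2) max(14, 14) = 14, not 15  fails
(3) gcd(14, 1) = 1  holds
(4) G^2 + E^2 = 14^2 + 1^2 = 196 + 1 = 197  holds
(5) A = 1 is in {0, 2, 1}  holds
(6) abs(11 - 1) = 10; 10 > 9, exceeds bound 9  fails
(7) F = 14 is even  holds
(8) F * C = 14 * 11 = 154  holds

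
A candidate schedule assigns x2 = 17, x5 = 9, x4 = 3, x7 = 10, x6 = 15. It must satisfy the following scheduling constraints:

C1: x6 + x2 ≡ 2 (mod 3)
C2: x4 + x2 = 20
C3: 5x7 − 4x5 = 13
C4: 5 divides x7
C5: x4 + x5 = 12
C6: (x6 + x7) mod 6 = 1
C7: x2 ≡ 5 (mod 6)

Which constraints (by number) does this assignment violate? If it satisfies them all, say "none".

Constraint 3 does not hold.

C1: x6 + x2 = 32; 32 mod 3 = 2 — OK.
C2: x4 + x2 = 3 + 17 = 20 — OK.
C3: 5x7 − 4x5 = 5(10) − 4(9) = 14, not 13 — violated.
C4: 10 / 5 = 2, so 5 divides 10 — OK.
C5: x4 + x5 = 3 + 9 = 12 — OK.
C6: x6 + x7 = 25; 25 mod 6 = 1 — OK.
C7: 17 mod 6 = 5 — OK.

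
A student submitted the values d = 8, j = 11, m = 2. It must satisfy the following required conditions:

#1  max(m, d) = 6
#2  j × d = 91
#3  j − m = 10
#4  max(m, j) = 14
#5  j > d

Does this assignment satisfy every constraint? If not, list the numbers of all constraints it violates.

#1 max(2, 8) = 8, not 6  ✗
#2 j × d = 11 × 8 = 88, not 91  ✗
#3 j − m = 11 − 2 = 9, not 10  ✗
#4 max(2, 11) = 11, not 14  ✗
#5 j = 11, d = 8; 11 > 8  ✓

Violated: 1, 2, 3, 4.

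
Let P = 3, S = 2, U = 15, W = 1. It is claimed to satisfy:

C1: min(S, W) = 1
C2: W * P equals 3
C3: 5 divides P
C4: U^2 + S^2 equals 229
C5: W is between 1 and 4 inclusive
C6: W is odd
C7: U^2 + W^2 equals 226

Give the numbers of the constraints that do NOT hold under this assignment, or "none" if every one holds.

C1: min(2, 1) = 1 — holds.
C2: W * P = 1 * 3 = 3 — holds.
C3: 3 = 5*0 + 3, so 5 does not divide 3 — fails.
C4: U^2 + S^2 = 15^2 + 2^2 = 225 + 4 = 229 — holds.
C5: W = 1 lies in [1, 4] — holds.
C6: W = 1 is odd — holds.
C7: U^2 + W^2 = 15^2 + 1^2 = 225 + 1 = 226 — holds.

Constraint 3 does not hold.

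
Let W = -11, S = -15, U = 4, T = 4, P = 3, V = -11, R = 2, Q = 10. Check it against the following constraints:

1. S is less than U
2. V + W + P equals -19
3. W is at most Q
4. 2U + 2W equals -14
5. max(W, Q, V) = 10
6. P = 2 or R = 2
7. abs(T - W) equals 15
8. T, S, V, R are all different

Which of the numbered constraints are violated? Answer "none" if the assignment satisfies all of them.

1. S = -15, U = 4; -15 < 4 — satisfied.
2. V + W + P = -11 + (-11) + 3 = -19 — satisfied.
3. W = -11, Q = 10; -11 ≤ 10 — satisfied.
4. 2U + 2W = 2(4) + 2(-11) = -14 — satisfied.
5. max(-11, 10, -11) = 10 — satisfied.
6. P = 3 ≠ 2, but R = 2 = 2 (second disjunct) — satisfied.
7. abs(4 - (-11)) = 15 — satisfied.
8. values 4, -15, -11, 2 are pairwise distinct — satisfied.

None — every constraint holds.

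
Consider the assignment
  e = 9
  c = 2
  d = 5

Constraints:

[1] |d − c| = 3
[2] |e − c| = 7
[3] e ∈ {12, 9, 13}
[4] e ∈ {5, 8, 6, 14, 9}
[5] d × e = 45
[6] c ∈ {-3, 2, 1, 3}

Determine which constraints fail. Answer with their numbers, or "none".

None — every constraint holds.

[1] |5 − 2| = 3  yes
[2] |9 − 2| = 7  yes
[3] e = 9 is in {12, 9, 13}  yes
[4] e = 9 is in {5, 8, 6, 14, 9}  yes
[5] d × e = 5 × 9 = 45  yes
[6] c = 2 is in {-3, 2, 1, 3}  yes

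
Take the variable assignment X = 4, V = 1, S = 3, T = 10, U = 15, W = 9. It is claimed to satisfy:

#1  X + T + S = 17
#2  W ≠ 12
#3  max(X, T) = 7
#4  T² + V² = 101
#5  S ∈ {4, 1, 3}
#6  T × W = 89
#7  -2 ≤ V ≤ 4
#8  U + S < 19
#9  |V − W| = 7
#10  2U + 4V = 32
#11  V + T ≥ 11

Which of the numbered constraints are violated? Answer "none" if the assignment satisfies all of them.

Violated: 3, 6, 9, 10.

#1 X + T + S = 4 + 10 + 3 = 17 — OK.
#2 W = 9, and 9 ≠ 12 — OK.
#3 max(4, 10) = 10, not 7 — violated.
#4 T² + V² = 10² + 1² = 100 + 1 = 101 — OK.
#5 S = 3 is in {4, 1, 3} — OK.
#6 T × W = 10 × 9 = 90, not 89 — violated.
#7 V = 1 lies in [-2, 4] — OK.
#8 U + S = 15 + 3 = 18; 18 < 19 — OK.
#9 |1 − 9| = 8, not 7 — violated.
#10 2U + 4V = 2(15) + 4(1) = 34, not 32 — violated.
#11 V + T = 1 + 10 = 11; 11 ≥ 11 — OK.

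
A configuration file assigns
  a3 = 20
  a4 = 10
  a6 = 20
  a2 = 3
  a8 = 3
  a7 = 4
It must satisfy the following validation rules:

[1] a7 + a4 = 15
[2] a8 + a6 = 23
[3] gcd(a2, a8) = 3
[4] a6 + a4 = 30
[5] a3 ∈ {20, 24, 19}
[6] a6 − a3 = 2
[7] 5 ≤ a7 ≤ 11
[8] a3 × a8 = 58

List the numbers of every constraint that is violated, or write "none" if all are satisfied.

[1] a7 + a4 = 4 + 10 = 14, not 15  FAIL
[2] a8 + a6 = 3 + 20 = 23  OK
[3] gcd(3, 3) = 3  OK
[4] a6 + a4 = 20 + 10 = 30  OK
[5] a3 = 20 is in {20, 24, 19}  OK
[6] a6 − a3 = 20 − 20 = 0, not 2  FAIL
[7] a7 = 4 is outside [5, 11]  FAIL
[8] a3 × a8 = 20 × 3 = 60, not 58  FAIL

No — constraints 1, 6, 7, and 8 are not satisfied.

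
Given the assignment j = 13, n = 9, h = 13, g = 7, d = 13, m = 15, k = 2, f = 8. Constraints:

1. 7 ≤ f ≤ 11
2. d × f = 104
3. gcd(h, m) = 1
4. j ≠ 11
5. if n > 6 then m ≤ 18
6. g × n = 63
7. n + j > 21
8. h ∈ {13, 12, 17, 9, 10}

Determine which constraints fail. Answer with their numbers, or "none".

No violations.

1. f = 8 lies in [7, 11]  holds
2. d × f = 13 × 8 = 104  holds
3. gcd(13, 15) = 1  holds
4. j = 13, and 13 ≠ 11  holds
5. n = 9 > 6, so we need m ≤ 18; m = 15 ≤ 18  holds
6. g × n = 7 × 9 = 63  holds
7. n + j = 9 + 13 = 22; 22 > 21  holds
8. h = 13 is in {13, 12, 17, 9, 10}  holds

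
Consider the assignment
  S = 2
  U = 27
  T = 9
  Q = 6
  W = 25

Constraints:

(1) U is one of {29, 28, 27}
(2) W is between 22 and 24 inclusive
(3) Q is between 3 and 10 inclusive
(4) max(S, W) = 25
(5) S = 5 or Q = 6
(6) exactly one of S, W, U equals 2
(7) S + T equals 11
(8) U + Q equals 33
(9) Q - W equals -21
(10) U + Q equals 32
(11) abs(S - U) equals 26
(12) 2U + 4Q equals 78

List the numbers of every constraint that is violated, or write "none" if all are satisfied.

(1) U = 27 is in {29, 28, 27}  yes
(2) W = 25 is outside [22, 24]  no
(3) Q = 6 lies in [3, 10]  yes
(4) max(2, 25) = 25  yes
(5) S = 2 ≠ 5, but Q = 6 = 6 (second disjunct)  yes
(6) S=2, W=25, U=27; 1 of them equals 2  yes
(7) S + T = 2 + 9 = 11  yes
(8) U + Q = 27 + 6 = 33  yes
(9) Q - W = 6 - 25 = -19, not -21  no
(10) U + Q = 27 + 6 = 33, not 32  no
(11) abs(2 - 27) = 25, not 26  no
(12) 2U + 4Q = 2(27) + 4(6) = 78  yes

Violated: 2, 9, 10, and 11.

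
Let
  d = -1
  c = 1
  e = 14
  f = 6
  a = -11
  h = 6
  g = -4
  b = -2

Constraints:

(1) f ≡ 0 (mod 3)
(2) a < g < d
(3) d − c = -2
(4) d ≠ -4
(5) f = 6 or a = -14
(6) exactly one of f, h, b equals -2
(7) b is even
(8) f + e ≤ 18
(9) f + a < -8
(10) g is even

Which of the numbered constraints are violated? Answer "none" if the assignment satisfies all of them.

Constraints 8 and 9 do not hold.

(1) 6 mod 3 = 0 — satisfied.
(2) values -11 < -4 < -1 — satisfied.
(3) d − c = -1 − 1 = -2 — satisfied.
(4) d = -1, and -1 ≠ -4 — satisfied.
(5) f = 6 = 6 (first disjunct) — satisfied.
(6) f=6, h=6, b=-2; 1 of them equals -2 — satisfied.
(7) b = -2 is even — satisfied.
(8) f + e = 6 + 14 = 20; 20 > 18, bound 18 not met — violated.
(9) f + a = 6 + (-11) = -5; -5 ≥ -8, bound -8 not met — violated.
(10) g = -4 is even — satisfied.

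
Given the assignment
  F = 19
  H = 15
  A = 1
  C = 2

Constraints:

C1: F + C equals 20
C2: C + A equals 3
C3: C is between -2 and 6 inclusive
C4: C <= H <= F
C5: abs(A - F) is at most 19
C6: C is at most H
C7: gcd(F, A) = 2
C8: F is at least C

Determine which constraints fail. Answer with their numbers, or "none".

Violated: 1 and 7.

C1: F + C = 19 + 2 = 21, not 20 — violated.
C2: C + A = 2 + 1 = 3 — satisfied.
C3: C = 2 lies in [-2, 6] — satisfied.
C4: values 2 <= 15 <= 19 — satisfied.
C5: abs(1 - 19) = 18; 18 ≤ 19 — satisfied.
C6: C = 2, H = 15; 2 ≤ 15 — satisfied.
C7: gcd(19, 1) = 1, not 2 — violated.
C8: F = 19, C = 2; 19 ≥ 2 — satisfied.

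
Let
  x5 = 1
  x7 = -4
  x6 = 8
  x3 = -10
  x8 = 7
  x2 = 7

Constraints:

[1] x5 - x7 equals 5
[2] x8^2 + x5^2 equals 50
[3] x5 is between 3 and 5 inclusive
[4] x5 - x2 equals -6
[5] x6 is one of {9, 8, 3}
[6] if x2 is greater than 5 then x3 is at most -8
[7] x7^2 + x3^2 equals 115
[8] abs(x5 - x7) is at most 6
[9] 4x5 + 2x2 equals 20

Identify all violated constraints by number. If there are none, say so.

[1] x5 - x7 = 1 - (-4) = 5 — holds.
[2] x8^2 + x5^2 = 7^2 + 1^2 = 49 + 1 = 50 — holds.
[3] x5 = 1 is outside [3, 5] — does not hold.
[4] x5 - x2 = 1 - 7 = -6 — holds.
[5] x6 = 8 is in {9, 8, 3} — holds.
[6] x2 = 7 > 5, so we need x3 ≤ -8; x3 = -10 ≤ -8 — holds.
[7] x7^2 + x3^2 = (-4)^2 + (-10)^2 = 16 + 100 = 116, not 115 — does not hold.
[8] abs(1 - (-4)) = 5; 5 ≤ 6 — holds.
[9] 4x5 + 2x2 = 4(1) + 2(7) = 18, not 20 — does not hold.

Constraints 3, 7, 9 do not hold.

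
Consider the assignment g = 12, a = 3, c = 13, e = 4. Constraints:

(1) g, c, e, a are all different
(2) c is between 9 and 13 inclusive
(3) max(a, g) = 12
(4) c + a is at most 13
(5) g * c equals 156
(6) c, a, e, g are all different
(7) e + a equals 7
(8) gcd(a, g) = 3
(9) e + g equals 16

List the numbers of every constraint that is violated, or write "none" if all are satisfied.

The assignment fails constraint 4.

(1) values 12, 13, 4, 3 are pairwise distinct  ✔
(2) c = 13 lies in [9, 13]  ✔
(3) max(3, 12) = 12  ✔
(4) c + a = 13 + 3 = 16; 16 > 13, bound 13 not met  ✘
(5) g * c = 12 * 13 = 156  ✔
(6) values 13, 3, 4, 12 are pairwise distinct  ✔
(7) e + a = 4 + 3 = 7  ✔
(8) gcd(3, 12) = 3  ✔
(9) e + g = 4 + 12 = 16  ✔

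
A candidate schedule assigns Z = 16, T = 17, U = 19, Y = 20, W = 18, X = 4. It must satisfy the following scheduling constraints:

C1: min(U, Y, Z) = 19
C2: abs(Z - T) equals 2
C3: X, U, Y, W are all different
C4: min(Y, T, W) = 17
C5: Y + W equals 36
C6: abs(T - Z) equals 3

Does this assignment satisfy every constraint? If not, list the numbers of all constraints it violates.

No — constraints 1, 2, 5, and 6 are not satisfied.

C1: min(19, 20, 16) = 16, not 19 — violated.
C2: abs(16 - 17) = 1, not 2 — violated.
C3: values 4, 19, 20, 18 are pairwise distinct — OK.
C4: min(20, 17, 18) = 17 — OK.
C5: Y + W = 20 + 18 = 38, not 36 — violated.
C6: abs(17 - 16) = 1, not 3 — violated.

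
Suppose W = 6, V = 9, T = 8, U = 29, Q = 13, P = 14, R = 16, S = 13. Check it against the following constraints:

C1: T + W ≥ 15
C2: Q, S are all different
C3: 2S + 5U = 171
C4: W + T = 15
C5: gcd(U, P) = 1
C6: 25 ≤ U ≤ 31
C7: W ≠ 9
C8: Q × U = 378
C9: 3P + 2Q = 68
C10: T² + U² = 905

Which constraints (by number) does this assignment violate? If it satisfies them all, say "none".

C1: T + W = 8 + 6 = 14; 14 < 15, bound 15 not met — does not hold.
C2: Q = S = 13, not all different — does not hold.
C3: 2S + 5U = 2(13) + 5(29) = 171 — holds.
C4: W + T = 6 + 8 = 14, not 15 — does not hold.
C5: gcd(29, 14) = 1 — holds.
C6: U = 29 lies in [25, 31] — holds.
C7: W = 6, and 6 ≠ 9 — holds.
C8: Q × U = 13 × 29 = 377, not 378 — does not hold.
C9: 3P + 2Q = 3(14) + 2(13) = 68 — holds.
C10: T² + U² = 8² + 29² = 64 + 841 = 905 — holds.

The assignment fails constraints 1, 2, 4, 8.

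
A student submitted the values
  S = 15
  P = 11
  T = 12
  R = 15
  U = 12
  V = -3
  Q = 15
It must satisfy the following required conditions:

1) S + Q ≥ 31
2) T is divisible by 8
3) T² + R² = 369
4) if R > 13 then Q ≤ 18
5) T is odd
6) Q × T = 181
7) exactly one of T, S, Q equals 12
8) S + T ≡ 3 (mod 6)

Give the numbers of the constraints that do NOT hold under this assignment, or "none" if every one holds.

1) S + Q = 15 + 15 = 30; 30 < 31, bound 31 not met — fails.
2) 12 = 8×1 + 4, so 8 does not divide 12 — fails.
3) T² + R² = 12² + 15² = 144 + 225 = 369 — holds.
4) R = 15 > 13, so we need Q ≤ 18; Q = 15 ≤ 18 — holds.
5) T = 12 is even — fails.
6) Q × T = 15 × 12 = 180, not 181 — fails.
7) T=12, S=15, Q=15; 1 of them equals 12 — holds.
8) S + T = 27; 27 mod 6 = 3 — holds.

The assignment fails constraints 1, 2, 5, and 6.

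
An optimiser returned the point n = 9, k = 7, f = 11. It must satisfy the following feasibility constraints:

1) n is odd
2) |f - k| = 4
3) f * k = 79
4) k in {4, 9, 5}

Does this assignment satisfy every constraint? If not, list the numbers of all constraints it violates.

1) n = 9 is odd  true
2) |11 - 7| = 4  true
3) f * k = 11 * 7 = 77, not 79  false
4) k = 7 is not in {4, 9, 5}  false

Violated: 3, 4.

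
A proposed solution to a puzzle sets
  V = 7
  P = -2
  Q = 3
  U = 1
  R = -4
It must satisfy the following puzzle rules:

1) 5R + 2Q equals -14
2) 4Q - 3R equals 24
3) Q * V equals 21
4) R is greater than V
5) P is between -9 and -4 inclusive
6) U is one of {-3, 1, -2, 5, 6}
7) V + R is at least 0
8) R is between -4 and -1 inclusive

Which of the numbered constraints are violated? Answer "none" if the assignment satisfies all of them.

1) 5R + 2Q = 5(-4) + 2(3) = -14 — OK.
2) 4Q - 3R = 4(3) - 3(-4) = 24 — OK.
3) Q * V = 3 * 7 = 21 — OK.
4) R = -4, V = 7; -4 ≤ 7 (want >) — violated.
5) P = -2 is outside [-9, -4] — violated.
6) U = 1 is in {-3, 1, -2, 5, 6} — OK.
7) V + R = 7 + (-4) = 3; 3 ≥ 0 — OK.
8) R = -4 lies in [-4, -1] — OK.

The assignment fails constraints 4 and 5.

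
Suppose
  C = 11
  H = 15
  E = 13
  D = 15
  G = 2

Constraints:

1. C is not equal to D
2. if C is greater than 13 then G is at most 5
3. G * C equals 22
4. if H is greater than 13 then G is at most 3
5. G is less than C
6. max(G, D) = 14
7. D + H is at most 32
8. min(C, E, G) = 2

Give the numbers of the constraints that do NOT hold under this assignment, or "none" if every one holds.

1. C = 11, D = 15; distinct — satisfied.
2. C = 11, not > 13; antecedent false, conditional vacuously true — satisfied.
3. G * C = 2 * 11 = 22 — satisfied.
4. H = 15 > 13, so we need G ≤ 3; G = 2 ≤ 3 — satisfied.
5. G = 2, C = 11; 2 < 11 — satisfied.
6. max(2, 15) = 15, not 14 — violated.
7. D + H = 15 + 15 = 30; 30 ≤ 32 — satisfied.
8. min(11, 13, 2) = 2 — satisfied.

Constraint 6 does not hold.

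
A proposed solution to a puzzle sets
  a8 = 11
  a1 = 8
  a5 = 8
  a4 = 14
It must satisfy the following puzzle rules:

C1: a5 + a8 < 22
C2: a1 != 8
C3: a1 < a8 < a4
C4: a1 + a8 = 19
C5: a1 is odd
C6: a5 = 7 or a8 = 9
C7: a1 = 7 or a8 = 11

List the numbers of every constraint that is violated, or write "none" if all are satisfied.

Constraints 2, 5, and 6 do not hold.

C1: a5 + a8 = 8 + 11 = 19; 19 < 22  holds
C2: a1 = 8, but 8 is required to differ  fails
C3: values 8 < 11 < 14  holds
C4: a1 + a8 = 8 + 11 = 19  holds
C5: a1 = 8 is even  fails
C6: a5 = 8 ≠ 7 and a8 = 11 ≠ 9; both disjuncts false  fails
C7: a1 = 8 ≠ 7, but a8 = 11 = 11 (second disjunct)  holds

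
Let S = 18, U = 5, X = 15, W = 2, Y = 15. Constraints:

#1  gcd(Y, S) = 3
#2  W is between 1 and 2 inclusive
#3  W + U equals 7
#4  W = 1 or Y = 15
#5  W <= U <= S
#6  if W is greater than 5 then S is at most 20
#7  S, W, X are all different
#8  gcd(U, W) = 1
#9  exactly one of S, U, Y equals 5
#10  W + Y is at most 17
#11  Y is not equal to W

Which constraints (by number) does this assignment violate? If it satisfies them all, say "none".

#1 gcd(15, 18) = 3 — satisfied.
#2 W = 2 lies in [1, 2] — satisfied.
#3 W + U = 2 + 5 = 7 — satisfied.
#4 W = 2 ≠ 1, but Y = 15 = 15 (second disjunct) — satisfied.
#5 values 2 <= 5 <= 18 — satisfied.
#6 W = 2, not > 5; antecedent false, conditional vacuously true — satisfied.
#7 values 18, 2, 15 are pairwise distinct — satisfied.
#8 gcd(5, 2) = 1 — satisfied.
#9 S=18, U=5, Y=15; 1 of them equals 5 — satisfied.
#10 W + Y = 2 + 15 = 17; 17 ≤ 17 — satisfied.
#11 Y = 15, W = 2; distinct — satisfied.

The assignment satisfies every constraint.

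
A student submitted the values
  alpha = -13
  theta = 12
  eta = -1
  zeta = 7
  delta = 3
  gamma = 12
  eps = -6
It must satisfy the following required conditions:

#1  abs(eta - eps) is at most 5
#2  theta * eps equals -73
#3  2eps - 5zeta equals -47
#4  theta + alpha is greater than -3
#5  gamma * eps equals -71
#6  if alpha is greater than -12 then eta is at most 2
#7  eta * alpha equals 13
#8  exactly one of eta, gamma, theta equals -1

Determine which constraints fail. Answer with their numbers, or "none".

Violated: 2, 5.

#1 abs(-1 - (-6)) = 5; 5 ≤ 5 — OK.
#2 theta * eps = 12 * (-6) = -72, not -73 — violated.
#3 2eps - 5zeta = 2(-6) - 5(7) = -47 — OK.
#4 theta + alpha = 12 + (-13) = -1; -1 > -3 — OK.
#5 gamma * eps = 12 * (-6) = -72, not -71 — violated.
#6 alpha = -13, not > -12; antecedent false, conditional vacuously true — OK.
#7 eta * alpha = -1 * (-13) = 13 — OK.
#8 eta=-1, gamma=12, theta=12; 1 of them equals -1 — OK.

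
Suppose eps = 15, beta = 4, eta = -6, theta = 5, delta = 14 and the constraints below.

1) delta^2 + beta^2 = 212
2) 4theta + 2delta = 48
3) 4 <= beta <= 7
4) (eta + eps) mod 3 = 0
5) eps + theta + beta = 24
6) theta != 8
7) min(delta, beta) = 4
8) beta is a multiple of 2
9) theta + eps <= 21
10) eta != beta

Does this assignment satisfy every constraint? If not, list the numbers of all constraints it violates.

All constraints are satisfied.

1) delta^2 + beta^2 = 14^2 + 4^2 = 196 + 16 = 212 — holds.
2) 4theta + 2delta = 4(5) + 2(14) = 48 — holds.
3) beta = 4 lies in [4, 7] — holds.
4) eta + eps = 9; 9 mod 3 = 0 — holds.
5) eps + theta + beta = 15 + 5 + 4 = 24 — holds.
6) theta = 5, and 5 ≠ 8 — holds.
7) min(14, 4) = 4 — holds.
8) 4 / 2 = 2, so 2 divides 4 — holds.
9) theta + eps = 5 + 15 = 20; 20 ≤ 21 — holds.
10) eta = -6, beta = 4; distinct — holds.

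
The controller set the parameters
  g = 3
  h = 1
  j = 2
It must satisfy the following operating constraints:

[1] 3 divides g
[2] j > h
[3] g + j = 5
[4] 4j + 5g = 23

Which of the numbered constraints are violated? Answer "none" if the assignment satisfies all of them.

No violations.

[1] 3 / 3 = 1, so 3 divides 3 — satisfied.
[2] j = 2, h = 1; 2 > 1 — satisfied.
[3] g + j = 3 + 2 = 5 — satisfied.
[4] 4j + 5g = 4(2) + 5(3) = 23 — satisfied.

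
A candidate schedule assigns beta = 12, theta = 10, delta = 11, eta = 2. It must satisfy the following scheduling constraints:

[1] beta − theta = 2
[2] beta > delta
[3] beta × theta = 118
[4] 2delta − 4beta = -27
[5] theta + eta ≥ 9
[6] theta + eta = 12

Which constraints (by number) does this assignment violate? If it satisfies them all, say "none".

The assignment fails constraints 3, 4.

[1] beta − theta = 12 − 10 = 2 — OK.
[2] beta = 12, delta = 11; 12 > 11 — OK.
[3] beta × theta = 12 × 10 = 120, not 118 — violated.
[4] 2delta − 4beta = 2(11) − 4(12) = -26, not -27 — violated.
[5] theta + eta = 10 + 2 = 12; 12 ≥ 9 — OK.
[6] theta + eta = 10 + 2 = 12 — OK.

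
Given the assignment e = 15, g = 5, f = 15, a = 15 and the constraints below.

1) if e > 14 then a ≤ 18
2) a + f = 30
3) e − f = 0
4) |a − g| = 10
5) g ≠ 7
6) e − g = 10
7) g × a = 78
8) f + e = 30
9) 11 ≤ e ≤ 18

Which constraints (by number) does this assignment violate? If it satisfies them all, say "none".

1) e = 15 > 14, so we need a ≤ 18; a = 15 ≤ 18 — holds.
2) a + f = 15 + 15 = 30 — holds.
3) e − f = 15 − 15 = 0 — holds.
4) |15 − 5| = 10 — holds.
5) g = 5, and 5 ≠ 7 — holds.
6) e − g = 15 − 5 = 10 — holds.
7) g × a = 5 × 15 = 75, not 78 — does not hold.
8) f + e = 15 + 15 = 30 — holds.
9) e = 15 lies in [11, 18] — holds.

Constraint 7 is violated.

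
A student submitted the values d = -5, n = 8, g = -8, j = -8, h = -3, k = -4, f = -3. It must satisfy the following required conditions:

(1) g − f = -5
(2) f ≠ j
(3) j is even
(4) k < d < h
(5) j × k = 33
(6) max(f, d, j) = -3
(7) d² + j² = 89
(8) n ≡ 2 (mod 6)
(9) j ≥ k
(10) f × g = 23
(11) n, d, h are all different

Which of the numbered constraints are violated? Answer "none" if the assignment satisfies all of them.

(1) g − f = -8 − (-3) = -5  OK
(2) f = -3, j = -8; distinct  OK
(3) j = -8 is even  OK
(4) values -4, -5, -3; k = -4 is not < d = -5  FAIL
(5) j × k = -8 × (-4) = 32, not 33  FAIL
(6) max(-3, -5, -8) = -3  OK
(7) d² + j² = (-5)² + (-8)² = 25 + 64 = 89  OK
(8) 8 mod 6 = 2  OK
(9) j = -8, k = -4; -8 < -4 (want ≥)  FAIL
(10) f × g = -3 × (-8) = 24, not 23  FAIL
(11) values 8, -5, -3 are pairwise distinct  OK

Constraints 4, 5, 9, and 10 are violated.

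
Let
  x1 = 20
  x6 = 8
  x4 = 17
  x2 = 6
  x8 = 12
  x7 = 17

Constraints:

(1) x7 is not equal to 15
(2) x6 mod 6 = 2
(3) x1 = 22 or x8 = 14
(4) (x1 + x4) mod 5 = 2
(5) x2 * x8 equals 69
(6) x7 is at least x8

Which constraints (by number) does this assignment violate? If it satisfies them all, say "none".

(1) x7 = 17, and 17 ≠ 15  yes
(2) 8 mod 6 = 2  yes
(3) x1 = 20 ≠ 22 and x8 = 12 ≠ 14; both disjuncts false  no
(4) x1 + x4 = 37; 37 mod 5 = 2  yes
(5) x2 * x8 = 6 * 12 = 72, not 69  no
(6) x7 = 17, x8 = 12; 17 ≥ 12  yes

Constraints 3, 5 do not hold.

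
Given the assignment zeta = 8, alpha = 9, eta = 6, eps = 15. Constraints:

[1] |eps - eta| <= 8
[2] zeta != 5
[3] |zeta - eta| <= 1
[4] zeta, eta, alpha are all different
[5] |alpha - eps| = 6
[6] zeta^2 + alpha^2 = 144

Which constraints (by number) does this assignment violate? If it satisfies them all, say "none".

Violated: 1, 3, and 6.

[1] |15 - 6| = 9; 9 > 8, exceeds bound 8  no
[2] zeta = 8, and 8 ≠ 5  yes
[3] |8 - 6| = 2; 2 > 1, exceeds bound 1  no
[4] values 8, 6, 9 are pairwise distinct  yes
[5] |9 - 15| = 6  yes
[6] zeta^2 + alpha^2 = 8^2 + 9^2 = 64 + 81 = 145, not 144  no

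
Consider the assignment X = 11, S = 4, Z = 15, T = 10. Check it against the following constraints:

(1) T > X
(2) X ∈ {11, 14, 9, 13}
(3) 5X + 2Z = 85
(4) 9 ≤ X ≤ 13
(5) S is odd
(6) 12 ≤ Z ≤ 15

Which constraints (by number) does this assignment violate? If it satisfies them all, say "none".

(1) T = 10, X = 11; 10 ≤ 11 (want >) — violated.
(2) X = 11 is in {11, 14, 9, 13} — OK.
(3) 5X + 2Z = 5(11) + 2(15) = 85 — OK.
(4) X = 11 lies in [9, 13] — OK.
(5) S = 4 is even — violated.
(6) Z = 15 lies in [12, 15] — OK.

Constraints 1 and 5 do not hold.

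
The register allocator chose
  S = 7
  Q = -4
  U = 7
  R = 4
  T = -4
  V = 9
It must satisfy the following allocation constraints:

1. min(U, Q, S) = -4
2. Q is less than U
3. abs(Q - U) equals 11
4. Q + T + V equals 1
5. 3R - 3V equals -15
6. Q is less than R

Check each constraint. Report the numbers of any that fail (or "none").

The assignment satisfies every constraint.

1. min(7, -4, 7) = -4  ✓
2. Q = -4, U = 7; -4 < 7  ✓
3. abs(-4 - 7) = 11  ✓
4. Q + T + V = -4 + (-4) + 9 = 1  ✓
5. 3R - 3V = 3(4) - 3(9) = -15  ✓
6. Q = -4, R = 4; -4 < 4  ✓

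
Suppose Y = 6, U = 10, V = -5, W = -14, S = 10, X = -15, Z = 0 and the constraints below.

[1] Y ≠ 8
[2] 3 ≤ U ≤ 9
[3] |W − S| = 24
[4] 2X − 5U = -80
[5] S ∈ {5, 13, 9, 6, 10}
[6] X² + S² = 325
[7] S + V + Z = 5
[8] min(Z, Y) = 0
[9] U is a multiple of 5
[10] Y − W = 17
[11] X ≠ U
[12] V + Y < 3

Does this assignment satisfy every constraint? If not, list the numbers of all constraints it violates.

[1] Y = 6, and 6 ≠ 8  ✓
[2] U = 10 is outside [3, 9]  ✗
[3] |-14 − 10| = 24  ✓
[4] 2X − 5U = 2(-15) − 5(10) = -80  ✓
[5] S = 10 is in {5, 13, 9, 6, 10}  ✓
[6] X² + S² = (-15)² + 10² = 225 + 100 = 325  ✓
[7] S + V + Z = 10 + (-5) + 0 = 5  ✓
[8] min(0, 6) = 0  ✓
[9] 10 / 5 = 2, so 5 divides 10  ✓
[10] Y − W = 6 − (-14) = 20, not 17  ✗
[11] X = -15, U = 10; distinct  ✓
[12] V + Y = -5 + 6 = 1; 1 < 3  ✓

Violated: 2, 10.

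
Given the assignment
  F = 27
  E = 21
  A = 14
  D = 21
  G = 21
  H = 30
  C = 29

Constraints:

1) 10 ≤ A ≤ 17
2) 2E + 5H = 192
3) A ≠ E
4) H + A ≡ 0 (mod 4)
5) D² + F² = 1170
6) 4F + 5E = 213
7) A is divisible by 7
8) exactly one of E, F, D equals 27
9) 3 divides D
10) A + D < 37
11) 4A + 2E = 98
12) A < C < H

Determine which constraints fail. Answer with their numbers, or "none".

Yes — all constraints hold.

1) A = 14 lies in [10, 17]  ✓
2) 2E + 5H = 2(21) + 5(30) = 192  ✓
3) A = 14, E = 21; distinct  ✓
4) H + A = 44; 44 mod 4 = 0  ✓
5) D² + F² = 21² + 27² = 441 + 729 = 1170  ✓
6) 4F + 5E = 4(27) + 5(21) = 213  ✓
7) 14 / 7 = 2, so 7 divides 14  ✓
8) E=21, F=27, D=21; 1 of them equals 27  ✓
9) 21 / 3 = 7, so 3 divides 21  ✓
10) A + D = 14 + 21 = 35; 35 < 37  ✓
11) 4A + 2E = 4(14) + 2(21) = 98  ✓
12) values 14 < 29 < 30  ✓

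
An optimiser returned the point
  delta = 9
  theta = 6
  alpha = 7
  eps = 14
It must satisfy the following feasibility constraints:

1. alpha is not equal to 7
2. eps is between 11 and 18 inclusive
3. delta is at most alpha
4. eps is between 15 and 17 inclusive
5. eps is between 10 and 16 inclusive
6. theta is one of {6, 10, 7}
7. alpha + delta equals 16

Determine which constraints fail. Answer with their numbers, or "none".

1. alpha = 7, but 7 is required to differ  false
2. eps = 14 lies in [11, 18]  true
3. delta = 9, alpha = 7; 9 > 7 (want ≤)  false
4. eps = 14 is outside [15, 17]  false
5. eps = 14 lies in [10, 16]  true
6. theta = 6 is in {6, 10, 7}  true
7. alpha + delta = 7 + 9 = 16  true

No — constraints 1, 3, 4 are not satisfied.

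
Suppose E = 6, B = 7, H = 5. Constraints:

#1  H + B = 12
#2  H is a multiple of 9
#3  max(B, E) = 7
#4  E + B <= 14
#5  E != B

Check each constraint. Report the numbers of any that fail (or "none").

#1 H + B = 5 + 7 = 12 — OK.
#2 5 = 9*0 + 5, so 9 does not divide 5 — violated.
#3 max(7, 6) = 7 — OK.
#4 E + B = 6 + 7 = 13; 13 ≤ 14 — OK.
#5 E = 6, B = 7; distinct — OK.

Constraint 2 does not hold.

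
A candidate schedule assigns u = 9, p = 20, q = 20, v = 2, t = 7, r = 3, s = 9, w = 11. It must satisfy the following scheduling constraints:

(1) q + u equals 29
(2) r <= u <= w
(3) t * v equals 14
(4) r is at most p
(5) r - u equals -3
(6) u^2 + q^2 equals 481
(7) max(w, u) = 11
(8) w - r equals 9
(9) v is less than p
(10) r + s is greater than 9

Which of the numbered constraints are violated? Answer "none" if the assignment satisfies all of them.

(1) q + u = 20 + 9 = 29  OK
(2) values 3 <= 9 <= 11  OK
(3) t * v = 7 * 2 = 14  OK
(4) r = 3, p = 20; 3 ≤ 20  OK
(5) r - u = 3 - 9 = -6, not -3  FAIL
(6) u^2 + q^2 = 9^2 + 20^2 = 81 + 400 = 481  OK
(7) max(11, 9) = 11  OK
(8) w - r = 11 - 3 = 8, not 9  FAIL
(9) v = 2, p = 20; 2 < 20  OK
(10) r + s = 3 + 9 = 12; 12 > 9  OK

Constraints 5 and 8 are violated.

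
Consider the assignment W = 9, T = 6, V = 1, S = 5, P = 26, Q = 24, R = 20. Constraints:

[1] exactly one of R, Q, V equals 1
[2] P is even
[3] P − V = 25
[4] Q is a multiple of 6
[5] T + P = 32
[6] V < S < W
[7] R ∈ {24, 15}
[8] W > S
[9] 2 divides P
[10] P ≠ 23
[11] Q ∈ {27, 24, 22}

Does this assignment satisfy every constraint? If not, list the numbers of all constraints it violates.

No — constraint 7 is not satisfied.

[1] R=20, Q=24, V=1; 1 of them equals 1  ✓
[2] P = 26 is even  ✓
[3] P − V = 26 − 1 = 25  ✓
[4] 24 / 6 = 4, so 6 divides 24  ✓
[5] T + P = 6 + 26 = 32  ✓
[6] values 1 < 5 < 9  ✓
[7] R = 20 is not in {24, 15}  ✗
[8] W = 9, S = 5; 9 > 5  ✓
[9] 26 / 2 = 13, so 2 divides 26  ✓
[10] P = 26, and 26 ≠ 23  ✓
[11] Q = 24 is in {27, 24, 22}  ✓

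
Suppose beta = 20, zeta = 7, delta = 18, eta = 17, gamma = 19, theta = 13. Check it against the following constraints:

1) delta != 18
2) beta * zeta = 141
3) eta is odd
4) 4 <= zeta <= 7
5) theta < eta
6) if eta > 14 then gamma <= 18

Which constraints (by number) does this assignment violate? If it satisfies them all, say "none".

1) delta = 18, but 18 is required to differ — violated.
2) beta * zeta = 20 * 7 = 140, not 141 — violated.
3) eta = 17 is odd — OK.
4) zeta = 7 lies in [4, 7] — OK.
5) theta = 13, eta = 17; 13 < 17 — OK.
6) eta = 17 > 14, so we need gamma ≤ 18; but gamma = 19 > 18 — violated.

No — constraints 1, 2, and 6 are not satisfied.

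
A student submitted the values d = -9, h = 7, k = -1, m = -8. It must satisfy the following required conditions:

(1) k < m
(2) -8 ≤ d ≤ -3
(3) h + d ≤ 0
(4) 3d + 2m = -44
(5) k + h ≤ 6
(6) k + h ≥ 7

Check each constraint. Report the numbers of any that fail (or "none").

No — constraints 1, 2, 4, and 6 are not satisfied.

(1) k = -1, m = -8; -1 ≥ -8 (want <) — does not hold.
(2) d = -9 is outside [-8, -3] — does not hold.
(3) h + d = 7 + (-9) = -2; -2 ≤ 0 — holds.
(4) 3d + 2m = 3(-9) + 2(-8) = -43, not -44 — does not hold.
(5) k + h = -1 + 7 = 6; 6 ≤ 6 — holds.
(6) k + h = -1 + 7 = 6; 6 < 7, bound 7 not met — does not hold.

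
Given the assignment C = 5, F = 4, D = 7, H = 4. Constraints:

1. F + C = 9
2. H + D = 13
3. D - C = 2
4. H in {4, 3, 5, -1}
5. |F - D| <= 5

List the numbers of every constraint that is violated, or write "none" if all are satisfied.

Constraint 2 does not hold.

1. F + C = 4 + 5 = 9  ✔
2. H + D = 4 + 7 = 11, not 13  ✘
3. D - C = 7 - 5 = 2  ✔
4. H = 4 is in {4, 3, 5, -1}  ✔
5. |4 - 7| = 3; 3 ≤ 5  ✔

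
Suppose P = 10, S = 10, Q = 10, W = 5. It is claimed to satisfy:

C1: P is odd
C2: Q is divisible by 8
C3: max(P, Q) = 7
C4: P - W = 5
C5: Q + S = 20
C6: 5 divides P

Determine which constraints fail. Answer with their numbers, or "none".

Constraints 1, 2, 3 do not hold.

C1: P = 10 is even  FAIL
C2: 10 = 8*1 + 2, so 8 does not divide 10  FAIL
C3: max(10, 10) = 10, not 7  FAIL
C4: P - W = 10 - 5 = 5  OK
C5: Q + S = 10 + 10 = 20  OK
C6: 10 / 5 = 2, so 5 divides 10  OK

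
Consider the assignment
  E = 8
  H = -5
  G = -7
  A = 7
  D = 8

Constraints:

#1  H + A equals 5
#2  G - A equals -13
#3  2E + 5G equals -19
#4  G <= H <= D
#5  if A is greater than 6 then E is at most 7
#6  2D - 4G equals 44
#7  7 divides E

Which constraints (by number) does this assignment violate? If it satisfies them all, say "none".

#1 H + A = -5 + 7 = 2, not 5 — violated.
#2 G - A = -7 - 7 = -14, not -13 — violated.
#3 2E + 5G = 2(8) + 5(-7) = -19 — OK.
#4 values -7 <= -5 <= 8 — OK.
#5 A = 7 > 6, so we need E ≤ 7; but E = 8 > 7 — violated.
#6 2D - 4G = 2(8) - 4(-7) = 44 — OK.
#7 8 = 7*1 + 1, so 7 does not divide 8 — violated.

The assignment fails constraints 1, 2, 5, and 7.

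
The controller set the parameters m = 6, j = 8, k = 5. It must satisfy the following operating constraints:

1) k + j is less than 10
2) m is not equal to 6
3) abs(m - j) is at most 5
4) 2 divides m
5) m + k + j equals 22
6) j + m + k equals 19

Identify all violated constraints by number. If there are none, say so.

Constraints 1, 2, and 5 do not hold.

1) k + j = 5 + 8 = 13; 13 ≥ 10, bound 10 not met  ✘
2) m = 6, but 6 is required to differ  ✘
3) abs(6 - 8) = 2; 2 ≤ 5  ✔
4) 6 / 2 = 3, so 2 divides 6  ✔
5) m + k + j = 6 + 5 + 8 = 19, not 22  ✘
6) j + m + k = 8 + 6 + 5 = 19  ✔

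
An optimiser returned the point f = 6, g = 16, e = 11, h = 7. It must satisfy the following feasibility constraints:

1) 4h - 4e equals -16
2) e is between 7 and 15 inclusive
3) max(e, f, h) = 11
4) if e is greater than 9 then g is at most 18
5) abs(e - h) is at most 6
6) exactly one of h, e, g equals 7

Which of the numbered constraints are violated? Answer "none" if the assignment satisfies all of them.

The assignment satisfies every constraint.

1) 4h - 4e = 4(7) - 4(11) = -16 — holds.
2) e = 11 lies in [7, 15] — holds.
3) max(11, 6, 7) = 11 — holds.
4) e = 11 > 9, so we need g ≤ 18; g = 16 ≤ 18 — holds.
5) abs(11 - 7) = 4; 4 ≤ 6 — holds.
6) h=7, e=11, g=16; 1 of them equals 7 — holds.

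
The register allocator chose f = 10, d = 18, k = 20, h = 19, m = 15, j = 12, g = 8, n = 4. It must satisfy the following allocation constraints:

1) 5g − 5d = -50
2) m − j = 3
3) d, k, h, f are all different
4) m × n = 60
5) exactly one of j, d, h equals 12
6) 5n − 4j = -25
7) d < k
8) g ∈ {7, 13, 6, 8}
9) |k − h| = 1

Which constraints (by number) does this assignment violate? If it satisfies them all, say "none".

1) 5g − 5d = 5(8) − 5(18) = -50 — holds.
2) m − j = 15 − 12 = 3 — holds.
3) values 18, 20, 19, 10 are pairwise distinct — holds.
4) m × n = 15 × 4 = 60 — holds.
5) j=12, d=18, h=19; 1 of them equals 12 — holds.
6) 5n − 4j = 5(4) − 4(12) = -28, not -25 — does not hold.
7) d = 18, k = 20; 18 < 20 — holds.
8) g = 8 is in {7, 13, 6, 8} — holds.
9) |20 − 19| = 1 — holds.

The assignment fails constraint 6.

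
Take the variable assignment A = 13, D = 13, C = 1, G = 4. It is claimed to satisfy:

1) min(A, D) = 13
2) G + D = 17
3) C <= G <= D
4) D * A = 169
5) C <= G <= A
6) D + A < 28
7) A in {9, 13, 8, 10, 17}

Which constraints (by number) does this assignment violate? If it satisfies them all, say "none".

No violations.

1) min(13, 13) = 13 — satisfied.
2) G + D = 4 + 13 = 17 — satisfied.
3) values 1 <= 4 <= 13 — satisfied.
4) D * A = 13 * 13 = 169 — satisfied.
5) values 1 <= 4 <= 13 — satisfied.
6) D + A = 13 + 13 = 26; 26 < 28 — satisfied.
7) A = 13 is in {9, 13, 8, 10, 17} — satisfied.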